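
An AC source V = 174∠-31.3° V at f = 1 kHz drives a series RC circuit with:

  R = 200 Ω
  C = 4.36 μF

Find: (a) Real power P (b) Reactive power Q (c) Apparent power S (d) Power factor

Step 1 — Angular frequency: ω = 2π·f = 2π·1000 = 6283 rad/s.
Step 2 — Component impedances:
  R: Z = R = 200 Ω
  C: Z = 1/(jωC) = -j/(ω·C) = 0 - j36.5 Ω
Step 3 — Series combination: Z_total = R + C = 200 - j36.5 Ω = 203.3∠-10.3° Ω.
Step 4 — Source phasor: V = 174∠-31.3° V = 148.7 - j90.4 V.
Step 5 — Current: I = V / Z = 0.7992 - j0.3061 A = 0.8559∠-21.0° A.
Step 6 — Complex power: S = V·I* = 146.5 - j26.74 VA.
Step 7 — Real power: P = Re(S) = 146.5 W.
Step 8 — Reactive power: Q = Im(S) = -26.74 VAR.
Step 9 — Apparent power: |S| = 148.9 VA.
Step 10 — Power factor: PF = P/|S| = 0.9837 (leading).

(a) P = 146.5 W  (b) Q = -26.74 VAR  (c) S = 148.9 VA  (d) PF = 0.9837 (leading)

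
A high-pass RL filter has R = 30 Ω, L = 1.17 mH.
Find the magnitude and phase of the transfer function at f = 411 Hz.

Step 1 — Angular frequency: ω = 2π·411 = 2582 rad/s.
Step 2 — Transfer function: H(jω) = jωL/(R + jωL).
Step 3 — Numerator jωL = j·3.021; denominator R + jωL = 30 + j3.021.
Step 4 — H = 0.01004 + j0.0997.
Step 5 — Magnitude: |H| = 0.1002 (-20.0 dB); phase: φ = 84.2°.

|H| = 0.1002 (-20.0 dB), φ = 84.2°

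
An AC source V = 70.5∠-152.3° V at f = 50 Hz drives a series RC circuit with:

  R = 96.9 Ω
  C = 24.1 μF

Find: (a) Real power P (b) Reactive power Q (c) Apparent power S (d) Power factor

Step 1 — Angular frequency: ω = 2π·f = 2π·50 = 314.2 rad/s.
Step 2 — Component impedances:
  R: Z = R = 96.9 Ω
  C: Z = 1/(jωC) = -j/(ω·C) = 0 - j132.1 Ω
Step 3 — Series combination: Z_total = R + C = 96.9 - j132.1 Ω = 163.8∠-53.7° Ω.
Step 4 — Source phasor: V = 70.5∠-152.3° V = -62.42 - j32.77 V.
Step 5 — Current: I = V / Z = -0.0641 - j0.4256 A = 0.4304∠-98.6° A.
Step 6 — Complex power: S = V·I* = 17.95 - j24.46 VA.
Step 7 — Real power: P = Re(S) = 17.95 W.
Step 8 — Reactive power: Q = Im(S) = -24.46 VAR.
Step 9 — Apparent power: |S| = 30.34 VA.
Step 10 — Power factor: PF = P/|S| = 0.5915 (leading).

(a) P = 17.95 W  (b) Q = -24.46 VAR  (c) S = 30.34 VA  (d) PF = 0.5915 (leading)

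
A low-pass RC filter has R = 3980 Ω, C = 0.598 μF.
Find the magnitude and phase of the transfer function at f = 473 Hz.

Step 1 — Angular frequency: ω = 2π·473 = 2972 rad/s.
Step 2 — Transfer function: H(jω) = 1/(1 + jωRC).
Step 3 — Denominator: 1 + jωRC = 1 + j·2972·3980·5.98e-07 = 1 + j7.073.
Step 4 — H = 0.0196 - j0.1386.
Step 5 — Magnitude: |H| = 0.14 (-17.1 dB); phase: φ = -82.0°.

|H| = 0.14 (-17.1 dB), φ = -82.0°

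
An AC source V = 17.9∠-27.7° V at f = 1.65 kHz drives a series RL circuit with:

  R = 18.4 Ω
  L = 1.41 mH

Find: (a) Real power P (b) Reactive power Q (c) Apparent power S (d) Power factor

Step 1 — Angular frequency: ω = 2π·f = 2π·1650 = 1.037e+04 rad/s.
Step 2 — Component impedances:
  R: Z = R = 18.4 Ω
  L: Z = jωL = j·1.037e+04·0.00141 = 0 + j14.62 Ω
Step 3 — Series combination: Z_total = R + L = 18.4 + j14.62 Ω = 23.5∠38.5° Ω.
Step 4 — Source phasor: V = 17.9∠-27.7° V = 15.85 - j8.321 V.
Step 5 — Current: I = V / Z = 0.3078 - j0.6967 A = 0.7617∠-66.2° A.
Step 6 — Complex power: S = V·I* = 10.68 + j8.481 VA.
Step 7 — Real power: P = Re(S) = 10.68 W.
Step 8 — Reactive power: Q = Im(S) = 8.481 VAR.
Step 9 — Apparent power: |S| = 13.63 VA.
Step 10 — Power factor: PF = P/|S| = 0.783 (lagging).

(a) P = 10.68 W  (b) Q = 8.481 VAR  (c) S = 13.63 VA  (d) PF = 0.783 (lagging)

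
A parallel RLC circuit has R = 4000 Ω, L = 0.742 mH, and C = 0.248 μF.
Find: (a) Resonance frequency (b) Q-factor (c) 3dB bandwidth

Step 1 — Resonance: ω₀ = 1/√(LC) = 1/√(0.000742·2.48e-07) = 7.372e+04 rad/s.
Step 2 — f₀ = ω₀/(2π) = 1.173e+04 Hz.
Step 3 — Parallel Q: Q = R/(ω₀L) = 4000/(7.372e+04·0.000742) = 73.13.
Step 4 — Bandwidth: Δω = ω₀/Q = 1008 rad/s; BW = Δω/(2π) = 160.4 Hz.

(a) f₀ = 1.173e+04 Hz  (b) Q = 73.13  (c) BW = 160.4 Hz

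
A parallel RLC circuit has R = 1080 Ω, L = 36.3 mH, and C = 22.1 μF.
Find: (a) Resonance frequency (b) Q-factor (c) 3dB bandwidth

Step 1 — Resonance: ω₀ = 1/√(LC) = 1/√(0.0363·2.21e-05) = 1116 rad/s.
Step 2 — f₀ = ω₀/(2π) = 177.7 Hz.
Step 3 — Parallel Q: Q = R/(ω₀L) = 1080/(1116·0.0363) = 26.65.
Step 4 — Bandwidth: Δω = ω₀/Q = 41.9 rad/s; BW = Δω/(2π) = 6.668 Hz.

(a) f₀ = 177.7 Hz  (b) Q = 26.65  (c) BW = 6.668 Hz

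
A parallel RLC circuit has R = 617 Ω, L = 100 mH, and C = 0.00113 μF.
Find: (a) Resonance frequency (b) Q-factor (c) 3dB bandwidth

Step 1 — Resonance: ω₀ = 1/√(LC) = 1/√(0.1·1.13e-09) = 9.407e+04 rad/s.
Step 2 — f₀ = ω₀/(2π) = 1.497e+04 Hz.
Step 3 — Parallel Q: Q = R/(ω₀L) = 617/(9.407e+04·0.1) = 0.06559.
Step 4 — Bandwidth: Δω = ω₀/Q = 1.434e+06 rad/s; BW = Δω/(2π) = 2.283e+05 Hz.

(a) f₀ = 1.497e+04 Hz  (b) Q = 0.06559  (c) BW = 2.283e+05 Hz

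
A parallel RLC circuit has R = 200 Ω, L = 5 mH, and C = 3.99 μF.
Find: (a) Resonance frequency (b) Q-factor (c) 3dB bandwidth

Step 1 — Resonance: ω₀ = 1/√(LC) = 1/√(0.005·3.99e-06) = 7080 rad/s.
Step 2 — f₀ = ω₀/(2π) = 1127 Hz.
Step 3 — Parallel Q: Q = R/(ω₀L) = 200/(7080·0.005) = 5.65.
Step 4 — Bandwidth: Δω = ω₀/Q = 1253 rad/s; BW = Δω/(2π) = 199.4 Hz.

(a) f₀ = 1127 Hz  (b) Q = 5.65  (c) BW = 199.4 Hz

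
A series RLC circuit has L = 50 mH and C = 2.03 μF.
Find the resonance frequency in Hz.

Step 1 — Resonance condition Im(Z)=0 gives ω₀ = 1/√(LC).
Step 2 — ω₀ = 1/√(0.05·2.03e-06) = 3139 rad/s.
Step 3 — f₀ = ω₀/(2π) = 499.6 Hz.

f₀ = 499.6 Hz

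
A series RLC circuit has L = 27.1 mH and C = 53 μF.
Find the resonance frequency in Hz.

Step 1 — Resonance condition Im(Z)=0 gives ω₀ = 1/√(LC).
Step 2 — ω₀ = 1/√(0.0271·5.3e-05) = 834.4 rad/s.
Step 3 — f₀ = ω₀/(2π) = 132.8 Hz.

f₀ = 132.8 Hz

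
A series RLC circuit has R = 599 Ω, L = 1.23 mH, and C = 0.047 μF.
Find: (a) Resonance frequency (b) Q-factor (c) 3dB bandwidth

Step 1 — Resonance: ω₀ = 1/√(LC) = 1/√(0.00123·4.7e-08) = 1.315e+05 rad/s.
Step 2 — f₀ = ω₀/(2π) = 2.093e+04 Hz.
Step 3 — Series Q: Q = ω₀L/R = 1.315e+05·0.00123/599 = 0.2701.
Step 4 — Bandwidth: Δω = ω₀/Q = 4.87e+05 rad/s; BW = Δω/(2π) = 7.751e+04 Hz.

(a) f₀ = 2.093e+04 Hz  (b) Q = 0.2701  (c) BW = 7.751e+04 Hz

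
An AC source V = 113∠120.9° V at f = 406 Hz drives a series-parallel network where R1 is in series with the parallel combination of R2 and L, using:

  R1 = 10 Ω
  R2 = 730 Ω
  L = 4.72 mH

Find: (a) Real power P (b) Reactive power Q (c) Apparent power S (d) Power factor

Step 1 — Angular frequency: ω = 2π·f = 2π·406 = 2551 rad/s.
Step 2 — Component impedances:
  R1: Z = R = 10 Ω
  R2: Z = R = 730 Ω
  L: Z = jωL = j·2551·0.00472 = 0 + j12.04 Ω
Step 3 — Parallel branch: R2 || L = 1/(1/R2 + 1/L) = 0.1985 + j12.04 Ω.
Step 4 — Series with R1: Z_total = R1 + (R2 || L) = 10.2 + j12.04 Ω = 15.78∠49.7° Ω.
Step 5 — Source phasor: V = 113∠120.9° V = -58.03 + j96.96 V.
Step 6 — Current: I = V / Z = 2.311 + j6.779 A = 7.162∠71.2° A.
Step 7 — Complex power: S = V·I* = 523.2 + j617.5 VA.
Step 8 — Real power: P = Re(S) = 523.2 W.
Step 9 — Reactive power: Q = Im(S) = 617.5 VAR.
Step 10 — Apparent power: |S| = 809.4 VA.
Step 11 — Power factor: PF = P/|S| = 0.6464 (lagging).

(a) P = 523.2 W  (b) Q = 617.5 VAR  (c) S = 809.4 VA  (d) PF = 0.6464 (lagging)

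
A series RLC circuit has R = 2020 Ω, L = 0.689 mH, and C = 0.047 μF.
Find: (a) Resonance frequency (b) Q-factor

Step 1 — Resonance condition Im(Z)=0 gives ω₀ = 1/√(LC).
Step 2 — ω₀ = 1/√(0.000689·4.7e-08) = 1.757e+05 rad/s.
Step 3 — f₀ = ω₀/(2π) = 2.797e+04 Hz.
Step 4 — Series Q: Q = ω₀L/R = 1.757e+05·0.000689/2020 = 0.05994.

(a) f₀ = 2.797e+04 Hz  (b) Q = 0.05994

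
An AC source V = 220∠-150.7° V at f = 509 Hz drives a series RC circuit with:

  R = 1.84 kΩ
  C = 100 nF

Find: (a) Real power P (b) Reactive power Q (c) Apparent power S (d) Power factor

Step 1 — Angular frequency: ω = 2π·f = 2π·509 = 3198 rad/s.
Step 2 — Component impedances:
  R: Z = R = 1840 Ω
  C: Z = 1/(jωC) = -j/(ω·C) = 0 - j3127 Ω
Step 3 — Series combination: Z_total = R + C = 1840 - j3127 Ω = 3628∠-59.5° Ω.
Step 4 — Source phasor: V = 220∠-150.7° V = -191.9 - j107.7 V.
Step 5 — Current: I = V / Z = -0.001244 - j0.06063 A = 0.06064∠-91.2° A.
Step 6 — Complex power: S = V·I* = 6.766 - j11.5 VA.
Step 7 — Real power: P = Re(S) = 6.766 W.
Step 8 — Reactive power: Q = Im(S) = -11.5 VAR.
Step 9 — Apparent power: |S| = 13.34 VA.
Step 10 — Power factor: PF = P/|S| = 0.5072 (leading).

(a) P = 6.766 W  (b) Q = -11.5 VAR  (c) S = 13.34 VA  (d) PF = 0.5072 (leading)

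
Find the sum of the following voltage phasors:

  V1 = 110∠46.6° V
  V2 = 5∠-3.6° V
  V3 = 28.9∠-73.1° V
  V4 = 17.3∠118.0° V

Step 1 — Convert each phasor to rectangular form:
  V1 = 110·(cos(46.6°) + j·sin(46.6°)) = 75.58 + j79.92 V
  V2 = 5·(cos(-3.6°) + j·sin(-3.6°)) = 4.99 - j0.314 V
  V3 = 28.9·(cos(-73.1°) + j·sin(-73.1°)) = 8.401 - j27.65 V
  V4 = 17.3·(cos(118.0°) + j·sin(118.0°)) = -8.122 + j15.27 V
Step 2 — Sum components: V_total = 80.85 + j67.23 V.
Step 3 — Convert to polar: |V_total| = 105.2 V, ∠V_total = 39.7°.

V_total = 105.2∠39.7° V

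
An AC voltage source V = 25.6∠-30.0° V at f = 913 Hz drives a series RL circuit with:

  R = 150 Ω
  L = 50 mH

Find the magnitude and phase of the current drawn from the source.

Step 1 — Angular frequency: ω = 2π·f = 2π·913 = 5737 rad/s.
Step 2 — Component impedances:
  R: Z = R = 150 Ω
  L: Z = jωL = j·5737·0.05 = 0 + j286.8 Ω
Step 3 — Series combination: Z_total = R + L = 150 + j286.8 Ω = 323.7∠62.4° Ω.
Step 4 — Source phasor: V = 25.6∠-30.0° V = 22.17 - j12.8 V.
Step 5 — Ohm's law: I = V / Z_total = (22.17 - j12.8) / (150 + j286.8) = -0.003301 - j0.07902 A.
Step 6 — Convert to polar: |I| = 0.07909 A, ∠I = -92.4°.

I = 0.07909∠-92.4° A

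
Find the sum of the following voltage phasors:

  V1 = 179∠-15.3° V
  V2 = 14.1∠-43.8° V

Step 1 — Convert each phasor to rectangular form:
  V1 = 179·(cos(-15.3°) + j·sin(-15.3°)) = 172.7 - j47.23 V
  V2 = 14.1·(cos(-43.8°) + j·sin(-43.8°)) = 10.18 - j9.759 V
Step 2 — Sum components: V_total = 182.8 - j56.99 V.
Step 3 — Convert to polar: |V_total| = 191.5 V, ∠V_total = -17.3°.

V_total = 191.5∠-17.3° V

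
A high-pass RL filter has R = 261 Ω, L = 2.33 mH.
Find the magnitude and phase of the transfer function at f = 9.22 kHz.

Step 1 — Angular frequency: ω = 2π·9220 = 5.793e+04 rad/s.
Step 2 — Transfer function: H(jω) = jωL/(R + jωL).
Step 3 — Numerator jωL = j·135; denominator R + jωL = 261 + j135.
Step 4 — H = 0.211 + j0.408.
Step 5 — Magnitude: |H| = 0.4594 (-6.8 dB); phase: φ = 62.7°.

|H| = 0.4594 (-6.8 dB), φ = 62.7°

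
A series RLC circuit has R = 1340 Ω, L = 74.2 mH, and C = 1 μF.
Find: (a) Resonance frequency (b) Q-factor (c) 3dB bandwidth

Step 1 — Resonance condition Im(Z)=0 gives ω₀ = 1/√(LC).
Step 2 — ω₀ = 1/√(0.0742·1e-06) = 3671 rad/s.
Step 3 — f₀ = ω₀/(2π) = 584.3 Hz.
Step 4 — Series Q: Q = ω₀L/R = 3671·0.0742/1340 = 0.2033.
Step 5 — 3dB bandwidth: Δω = ω₀/Q = 1.806e+04 rad/s; BW = Δω/(2π) = 2874 Hz.

(a) f₀ = 584.3 Hz  (b) Q = 0.2033  (c) BW = 2874 Hz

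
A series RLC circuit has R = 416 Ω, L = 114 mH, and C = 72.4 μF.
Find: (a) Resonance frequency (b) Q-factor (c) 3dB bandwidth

Step 1 — Resonance condition Im(Z)=0 gives ω₀ = 1/√(LC).
Step 2 — ω₀ = 1/√(0.114·7.24e-05) = 348.1 rad/s.
Step 3 — f₀ = ω₀/(2π) = 55.4 Hz.
Step 4 — Series Q: Q = ω₀L/R = 348.1·0.114/416 = 0.09539.
Step 5 — 3dB bandwidth: Δω = ω₀/Q = 3649 rad/s; BW = Δω/(2π) = 580.8 Hz.

(a) f₀ = 55.4 Hz  (b) Q = 0.09539  (c) BW = 580.8 Hz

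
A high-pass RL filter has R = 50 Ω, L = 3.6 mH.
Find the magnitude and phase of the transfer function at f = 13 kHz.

Step 1 — Angular frequency: ω = 2π·1.3e+04 = 8.168e+04 rad/s.
Step 2 — Transfer function: H(jω) = jωL/(R + jωL).
Step 3 — Numerator jωL = j·294.1; denominator R + jωL = 50 + j294.1.
Step 4 — H = 0.9719 + j0.1653.
Step 5 — Magnitude: |H| = 0.9858 (-0.1 dB); phase: φ = 9.7°.

|H| = 0.9858 (-0.1 dB), φ = 9.7°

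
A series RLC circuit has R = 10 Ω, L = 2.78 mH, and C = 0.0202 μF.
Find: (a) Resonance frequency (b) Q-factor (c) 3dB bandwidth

Step 1 — Resonance condition Im(Z)=0 gives ω₀ = 1/√(LC).
Step 2 — ω₀ = 1/√(0.00278·2.02e-08) = 1.334e+05 rad/s.
Step 3 — f₀ = ω₀/(2π) = 2.124e+04 Hz.
Step 4 — Series Q: Q = ω₀L/R = 1.334e+05·0.00278/10 = 37.1.
Step 5 — 3dB bandwidth: Δω = ω₀/Q = 3597 rad/s; BW = Δω/(2π) = 572.5 Hz.

(a) f₀ = 2.124e+04 Hz  (b) Q = 37.1  (c) BW = 572.5 Hz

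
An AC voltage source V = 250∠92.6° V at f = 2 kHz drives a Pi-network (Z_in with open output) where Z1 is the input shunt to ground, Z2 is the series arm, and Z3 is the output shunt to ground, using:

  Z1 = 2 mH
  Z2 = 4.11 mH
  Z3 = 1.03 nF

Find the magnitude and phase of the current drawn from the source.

Step 1 — Angular frequency: ω = 2π·f = 2π·2000 = 1.257e+04 rad/s.
Step 2 — Component impedances:
  Z1: Z = jωL = j·1.257e+04·0.002 = 0 + j25.13 Ω
  Z2: Z = jωL = j·1.257e+04·0.00411 = 0 + j51.65 Ω
  Z3: Z = 1/(jωC) = -j/(ω·C) = 0 - j7.726e+04 Ω
Step 3 — With open output, the series arm Z2 and the output shunt Z3 appear in series to ground: Z2 + Z3 = 0 - j7.721e+04 Ω.
Step 4 — Parallel with input shunt Z1: Z_in = Z1 || (Z2 + Z3) = 0 + j25.14 Ω = 25.14∠90.0° Ω.
Step 5 — Source phasor: V = 250∠92.6° V = -11.34 + j249.7 V.
Step 6 — Ohm's law: I = V / Z_total = (-11.34 + j249.7) / (0 + j25.14) = 9.934 + j0.4511 A.
Step 7 — Convert to polar: |I| = 9.944 A, ∠I = 2.6°.

I = 9.944∠2.6° A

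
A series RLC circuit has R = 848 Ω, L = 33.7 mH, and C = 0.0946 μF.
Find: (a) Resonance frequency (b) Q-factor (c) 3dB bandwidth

Step 1 — Resonance: ω₀ = 1/√(LC) = 1/√(0.0337·9.46e-08) = 1.771e+04 rad/s.
Step 2 — f₀ = ω₀/(2π) = 2819 Hz.
Step 3 — Series Q: Q = ω₀L/R = 1.771e+04·0.0337/848 = 0.7038.
Step 4 — Bandwidth: Δω = ω₀/Q = 2.516e+04 rad/s; BW = Δω/(2π) = 4005 Hz.

(a) f₀ = 2819 Hz  (b) Q = 0.7038  (c) BW = 4005 Hz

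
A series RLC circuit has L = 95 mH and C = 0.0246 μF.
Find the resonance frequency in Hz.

Step 1 — Resonance condition Im(Z)=0 gives ω₀ = 1/√(LC).
Step 2 — ω₀ = 1/√(0.095·2.46e-08) = 2.069e+04 rad/s.
Step 3 — f₀ = ω₀/(2π) = 3292 Hz.

f₀ = 3292 Hz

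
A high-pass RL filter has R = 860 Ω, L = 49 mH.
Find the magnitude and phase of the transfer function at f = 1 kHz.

Step 1 — Angular frequency: ω = 2π·1000 = 6283 rad/s.
Step 2 — Transfer function: H(jω) = jωL/(R + jωL).
Step 3 — Numerator jωL = j·307.9; denominator R + jωL = 860 + j307.9.
Step 4 — H = 0.1136 + j0.3173.
Step 5 — Magnitude: |H| = 0.337 (-9.4 dB); phase: φ = 70.3°.

|H| = 0.337 (-9.4 dB), φ = 70.3°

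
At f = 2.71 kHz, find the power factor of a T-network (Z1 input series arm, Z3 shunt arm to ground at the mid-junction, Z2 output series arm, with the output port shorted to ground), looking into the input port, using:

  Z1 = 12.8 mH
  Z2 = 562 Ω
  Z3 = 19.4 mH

Step 1 — Angular frequency: ω = 2π·f = 2π·2710 = 1.703e+04 rad/s.
Step 2 — Component impedances:
  Z1: Z = jωL = j·1.703e+04·0.0128 = 0 + j218 Ω
  Z2: Z = R = 562 Ω
  Z3: Z = jωL = j·1.703e+04·0.0194 = 0 + j330.3 Ω
Step 3 — With the output port shorted to ground, the output series arm Z2 runs from the junction to ground; the shunt arm Z3 also runs from the junction to ground. They appear in parallel: Z3 || Z2 = 144.3 + j245.5 Ω.
Step 4 — Series with input arm Z1: Z_in = Z1 + (Z3 || Z2) = 144.3 + j463.5 Ω = 485.4∠72.7° Ω.
Step 5 — Power factor: PF = cos(φ) = Re(Z)/|Z| = 144.3/485.4 = 0.2973.
Step 6 — Type: Im(Z) = 463.5 ⇒ lagging (phase φ = 72.7°).

PF = 0.2973 (lagging, φ = 72.7°)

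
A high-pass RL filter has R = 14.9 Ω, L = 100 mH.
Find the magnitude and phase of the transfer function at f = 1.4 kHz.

Step 1 — Angular frequency: ω = 2π·1400 = 8796 rad/s.
Step 2 — Transfer function: H(jω) = jωL/(R + jωL).
Step 3 — Numerator jωL = j·879.6; denominator R + jωL = 14.9 + j879.6.
Step 4 — H = 0.9997 + j0.01693.
Step 5 — Magnitude: |H| = 0.9999 (-0.0 dB); phase: φ = 1.0°.

|H| = 0.9999 (-0.0 dB), φ = 1.0°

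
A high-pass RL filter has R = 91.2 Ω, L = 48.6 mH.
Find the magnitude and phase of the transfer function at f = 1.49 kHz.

Step 1 — Angular frequency: ω = 2π·1490 = 9362 rad/s.
Step 2 — Transfer function: H(jω) = jωL/(R + jωL).
Step 3 — Numerator jωL = j·455; denominator R + jωL = 91.2 + j455.
Step 4 — H = 0.9614 + j0.1927.
Step 5 — Magnitude: |H| = 0.9805 (-0.2 dB); phase: φ = 11.3°.

|H| = 0.9805 (-0.2 dB), φ = 11.3°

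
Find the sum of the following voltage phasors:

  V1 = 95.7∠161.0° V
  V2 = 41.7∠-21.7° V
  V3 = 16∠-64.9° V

Step 1 — Convert each phasor to rectangular form:
  V1 = 95.7·(cos(161.0°) + j·sin(161.0°)) = -90.49 + j31.16 V
  V2 = 41.7·(cos(-21.7°) + j·sin(-21.7°)) = 38.74 - j15.42 V
  V3 = 16·(cos(-64.9°) + j·sin(-64.9°)) = 6.787 - j14.49 V
Step 2 — Sum components: V_total = -44.95 + j1.249 V.
Step 3 — Convert to polar: |V_total| = 44.97 V, ∠V_total = 178.4°.

V_total = 44.97∠178.4° V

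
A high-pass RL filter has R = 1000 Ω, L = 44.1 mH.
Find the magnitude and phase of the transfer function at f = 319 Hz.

Step 1 — Angular frequency: ω = 2π·319 = 2004 rad/s.
Step 2 — Transfer function: H(jω) = jωL/(R + jωL).
Step 3 — Numerator jωL = j·88.39; denominator R + jωL = 1000 + j88.39.
Step 4 — H = 0.007752 + j0.08771.
Step 5 — Magnitude: |H| = 0.08805 (-21.1 dB); phase: φ = 84.9°.

|H| = 0.08805 (-21.1 dB), φ = 84.9°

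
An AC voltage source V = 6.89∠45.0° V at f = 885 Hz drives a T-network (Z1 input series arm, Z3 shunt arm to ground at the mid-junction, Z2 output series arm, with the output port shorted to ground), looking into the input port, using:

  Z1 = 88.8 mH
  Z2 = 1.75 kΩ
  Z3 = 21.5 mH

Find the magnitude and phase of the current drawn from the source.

Step 1 — Angular frequency: ω = 2π·f = 2π·885 = 5561 rad/s.
Step 2 — Component impedances:
  Z1: Z = jωL = j·5561·0.0888 = 0 + j493.8 Ω
  Z2: Z = R = 1750 Ω
  Z3: Z = jωL = j·5561·0.0215 = 0 + j119.6 Ω
Step 3 — With the output port shorted to ground, the output series arm Z2 runs from the junction to ground; the shunt arm Z3 also runs from the junction to ground. They appear in parallel: Z3 || Z2 = 8.129 + j119 Ω.
Step 4 — Series with input arm Z1: Z_in = Z1 + (Z3 || Z2) = 8.129 + j612.8 Ω = 612.8∠89.2° Ω.
Step 5 — Source phasor: V = 6.89∠45.0° V = 4.872 + j4.872 V.
Step 6 — Ohm's law: I = V / Z_total = (4.872 + j4.872) / (8.129 + j612.8) = 0.008055 - j0.007844 A.
Step 7 — Convert to polar: |I| = 0.01124 A, ∠I = -44.2°.

I = 0.01124∠-44.2° A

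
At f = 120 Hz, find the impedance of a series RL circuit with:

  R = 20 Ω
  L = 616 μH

Step 1 — Angular frequency: ω = 2π·f = 2π·120 = 754 rad/s.
Step 2 — Component impedances:
  R: Z = R = 20 Ω
  L: Z = jωL = j·754·0.000616 = 0 + j0.4645 Ω
Step 3 — Series combination: Z_total = R + L = 20 + j0.4645 Ω = 20.01∠1.3° Ω.

Z = 20 + j0.4645 Ω = 20.01∠1.3° Ω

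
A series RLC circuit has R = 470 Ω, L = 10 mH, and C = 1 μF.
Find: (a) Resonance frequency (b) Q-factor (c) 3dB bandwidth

Step 1 — Resonance condition Im(Z)=0 gives ω₀ = 1/√(LC).
Step 2 — ω₀ = 1/√(0.01·1e-06) = 1e+04 rad/s.
Step 3 — f₀ = ω₀/(2π) = 1592 Hz.
Step 4 — Series Q: Q = ω₀L/R = 1e+04·0.01/470 = 0.2128.
Step 5 — 3dB bandwidth: Δω = ω₀/Q = 4.7e+04 rad/s; BW = Δω/(2π) = 7480 Hz.

(a) f₀ = 1592 Hz  (b) Q = 0.2128  (c) BW = 7480 Hz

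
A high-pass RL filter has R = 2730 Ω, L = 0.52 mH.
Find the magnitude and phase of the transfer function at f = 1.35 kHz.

Step 1 — Angular frequency: ω = 2π·1350 = 8482 rad/s.
Step 2 — Transfer function: H(jω) = jωL/(R + jωL).
Step 3 — Numerator jωL = j·4.411; denominator R + jωL = 2730 + j4.411.
Step 4 — H = 2.61e-06 + j0.001616.
Step 5 — Magnitude: |H| = 0.001616 (-55.8 dB); phase: φ = 89.9°.

|H| = 0.001616 (-55.8 dB), φ = 89.9°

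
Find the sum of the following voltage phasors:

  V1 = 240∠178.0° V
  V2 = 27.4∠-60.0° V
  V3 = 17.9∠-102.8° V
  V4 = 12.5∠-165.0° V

Step 1 — Convert each phasor to rectangular form:
  V1 = 240·(cos(178.0°) + j·sin(178.0°)) = -239.9 + j8.376 V
  V2 = 27.4·(cos(-60.0°) + j·sin(-60.0°)) = 13.7 - j23.73 V
  V3 = 17.9·(cos(-102.8°) + j·sin(-102.8°)) = -3.966 - j17.46 V
  V4 = 12.5·(cos(-165.0°) + j·sin(-165.0°)) = -12.07 - j3.235 V
Step 2 — Sum components: V_total = -242.2 - j36.04 V.
Step 3 — Convert to polar: |V_total| = 244.9 V, ∠V_total = -171.5°.

V_total = 244.9∠-171.5° V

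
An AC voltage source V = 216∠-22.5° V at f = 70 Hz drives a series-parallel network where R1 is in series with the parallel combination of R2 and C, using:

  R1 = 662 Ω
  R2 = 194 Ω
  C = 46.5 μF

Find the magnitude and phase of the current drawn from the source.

Step 1 — Angular frequency: ω = 2π·f = 2π·70 = 439.8 rad/s.
Step 2 — Component impedances:
  R1: Z = R = 662 Ω
  R2: Z = R = 194 Ω
  C: Z = 1/(jωC) = -j/(ω·C) = 0 - j48.9 Ω
Step 3 — Parallel branch: R2 || C = 1/(1/R2 + 1/C) = 11.59 - j45.98 Ω.
Step 4 — Series with R1: Z_total = R1 + (R2 || C) = 673.6 - j45.98 Ω = 675.2∠-3.9° Ω.
Step 5 — Source phasor: V = 216∠-22.5° V = 199.6 - j82.66 V.
Step 6 — Ohm's law: I = V / Z_total = (199.6 - j82.66) / (673.6 - j45.98) = 0.3032 - j0.102 A.
Step 7 — Convert to polar: |I| = 0.3199 A, ∠I = -18.6°.

I = 0.3199∠-18.6° A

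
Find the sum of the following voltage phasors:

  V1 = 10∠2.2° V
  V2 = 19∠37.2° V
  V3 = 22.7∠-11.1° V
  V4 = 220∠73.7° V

Step 1 — Convert each phasor to rectangular form:
  V1 = 10·(cos(2.2°) + j·sin(2.2°)) = 9.993 + j0.3839 V
  V2 = 19·(cos(37.2°) + j·sin(37.2°)) = 15.13 + j11.49 V
  V3 = 22.7·(cos(-11.1°) + j·sin(-11.1°)) = 22.28 - j4.37 V
  V4 = 220·(cos(73.7°) + j·sin(73.7°)) = 61.75 + j211.2 V
Step 2 — Sum components: V_total = 109.1 + j218.7 V.
Step 3 — Convert to polar: |V_total| = 244.4 V, ∠V_total = 63.5°.

V_total = 244.4∠63.5° V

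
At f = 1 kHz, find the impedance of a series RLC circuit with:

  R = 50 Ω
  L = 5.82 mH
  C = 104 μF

Step 1 — Angular frequency: ω = 2π·f = 2π·1000 = 6283 rad/s.
Step 2 — Component impedances:
  R: Z = R = 50 Ω
  L: Z = jωL = j·6283·0.00582 = 0 + j36.57 Ω
  C: Z = 1/(jωC) = -j/(ω·C) = 0 - j1.53 Ω
Step 3 — Series combination: Z_total = R + L + C = 50 + j35.04 Ω = 61.05∠35.0° Ω.

Z = 50 + j35.04 Ω = 61.05∠35.0° Ω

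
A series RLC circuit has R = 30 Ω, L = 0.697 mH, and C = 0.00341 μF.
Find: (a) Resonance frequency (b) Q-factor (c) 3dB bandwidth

Step 1 — Resonance: ω₀ = 1/√(LC) = 1/√(0.000697·3.41e-09) = 6.486e+05 rad/s.
Step 2 — f₀ = ω₀/(2π) = 1.032e+05 Hz.
Step 3 — Series Q: Q = ω₀L/R = 6.486e+05·0.000697/30 = 15.07.
Step 4 — Bandwidth: Δω = ω₀/Q = 4.304e+04 rad/s; BW = Δω/(2π) = 6850 Hz.

(a) f₀ = 1.032e+05 Hz  (b) Q = 15.07  (c) BW = 6850 Hz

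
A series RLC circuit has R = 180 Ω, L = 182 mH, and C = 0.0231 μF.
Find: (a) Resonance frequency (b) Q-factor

Step 1 — Resonance condition Im(Z)=0 gives ω₀ = 1/√(LC).
Step 2 — ω₀ = 1/√(0.182·2.31e-08) = 1.542e+04 rad/s.
Step 3 — f₀ = ω₀/(2π) = 2455 Hz.
Step 4 — Series Q: Q = ω₀L/R = 1.542e+04·0.182/180 = 15.59.

(a) f₀ = 2455 Hz  (b) Q = 15.59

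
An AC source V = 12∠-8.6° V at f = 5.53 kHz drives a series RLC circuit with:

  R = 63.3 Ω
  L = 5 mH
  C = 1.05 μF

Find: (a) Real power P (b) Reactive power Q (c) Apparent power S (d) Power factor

Step 1 — Angular frequency: ω = 2π·f = 2π·5530 = 3.475e+04 rad/s.
Step 2 — Component impedances:
  R: Z = R = 63.3 Ω
  L: Z = jωL = j·3.475e+04·0.005 = 0 + j173.7 Ω
  C: Z = 1/(jωC) = -j/(ω·C) = 0 - j27.41 Ω
Step 3 — Series combination: Z_total = R + L + C = 63.3 + j146.3 Ω = 159.4∠66.6° Ω.
Step 4 — Source phasor: V = 12∠-8.6° V = 11.87 - j1.794 V.
Step 5 — Current: I = V / Z = 0.01922 - j0.07278 A = 0.07527∠-75.2° A.
Step 6 — Complex power: S = V·I* = 0.3586 + j0.829 VA.
Step 7 — Real power: P = Re(S) = 0.3586 W.
Step 8 — Reactive power: Q = Im(S) = 0.829 VAR.
Step 9 — Apparent power: |S| = 0.9032 VA.
Step 10 — Power factor: PF = P/|S| = 0.3971 (lagging).

(a) P = 0.3586 W  (b) Q = 0.829 VAR  (c) S = 0.9032 VA  (d) PF = 0.3971 (lagging)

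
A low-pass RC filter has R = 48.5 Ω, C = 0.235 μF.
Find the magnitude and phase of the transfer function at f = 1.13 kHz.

Step 1 — Angular frequency: ω = 2π·1130 = 7100 rad/s.
Step 2 — Transfer function: H(jω) = 1/(1 + jωRC).
Step 3 — Denominator: 1 + jωRC = 1 + j·7100·48.5·2.35e-07 = 1 + j0.08092.
Step 4 — H = 0.9935 - j0.0804.
Step 5 — Magnitude: |H| = 0.9967 (-0.0 dB); phase: φ = -4.6°.

|H| = 0.9967 (-0.0 dB), φ = -4.6°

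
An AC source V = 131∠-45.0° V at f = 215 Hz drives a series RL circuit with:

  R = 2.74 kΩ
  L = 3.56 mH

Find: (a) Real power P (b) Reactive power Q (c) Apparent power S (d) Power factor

Step 1 — Angular frequency: ω = 2π·f = 2π·215 = 1351 rad/s.
Step 2 — Component impedances:
  R: Z = R = 2740 Ω
  L: Z = jωL = j·1351·0.00356 = 0 + j4.809 Ω
Step 3 — Series combination: Z_total = R + L = 2740 + j4.809 Ω = 2740∠0.1° Ω.
Step 4 — Source phasor: V = 131∠-45.0° V = 92.63 - j92.63 V.
Step 5 — Current: I = V / Z = 0.03375 - j0.03387 A = 0.04781∠-45.1° A.
Step 6 — Complex power: S = V·I* = 6.263 + j0.01099 VA.
Step 7 — Real power: P = Re(S) = 6.263 W.
Step 8 — Reactive power: Q = Im(S) = 0.01099 VAR.
Step 9 — Apparent power: |S| = 6.263 VA.
Step 10 — Power factor: PF = P/|S| = 1 (lagging).

(a) P = 6.263 W  (b) Q = 0.01099 VAR  (c) S = 6.263 VA  (d) PF = 1 (lagging)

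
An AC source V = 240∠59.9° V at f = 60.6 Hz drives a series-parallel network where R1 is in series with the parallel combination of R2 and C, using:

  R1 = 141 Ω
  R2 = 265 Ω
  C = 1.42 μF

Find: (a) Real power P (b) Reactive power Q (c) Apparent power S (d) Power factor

Step 1 — Angular frequency: ω = 2π·f = 2π·60.6 = 380.8 rad/s.
Step 2 — Component impedances:
  R1: Z = R = 141 Ω
  R2: Z = R = 265 Ω
  C: Z = 1/(jωC) = -j/(ω·C) = 0 - j1850 Ω
Step 3 — Parallel branch: R2 || C = 1/(1/R2 + 1/C) = 259.7 - j37.21 Ω.
Step 4 — Series with R1: Z_total = R1 + (R2 || C) = 400.7 - j37.21 Ω = 402.4∠-5.3° Ω.
Step 5 — Source phasor: V = 240∠59.9° V = 120.4 + j207.6 V.
Step 6 — Current: I = V / Z = 0.2501 + j0.5415 A = 0.5964∠65.2° A.
Step 7 — Complex power: S = V·I* = 142.5 - j13.24 VA.
Step 8 — Real power: P = Re(S) = 142.5 W.
Step 9 — Reactive power: Q = Im(S) = -13.24 VAR.
Step 10 — Apparent power: |S| = 143.1 VA.
Step 11 — Power factor: PF = P/|S| = 0.9957 (leading).

(a) P = 142.5 W  (b) Q = -13.24 VAR  (c) S = 143.1 VA  (d) PF = 0.9957 (leading)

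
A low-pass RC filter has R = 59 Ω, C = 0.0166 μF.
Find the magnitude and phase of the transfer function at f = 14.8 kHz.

Step 1 — Angular frequency: ω = 2π·1.48e+04 = 9.299e+04 rad/s.
Step 2 — Transfer function: H(jω) = 1/(1 + jωRC).
Step 3 — Denominator: 1 + jωRC = 1 + j·9.299e+04·59·1.66e-08 = 1 + j0.09108.
Step 4 — H = 0.9918 - j0.09033.
Step 5 — Magnitude: |H| = 0.9959 (-0.0 dB); phase: φ = -5.2°.

|H| = 0.9959 (-0.0 dB), φ = -5.2°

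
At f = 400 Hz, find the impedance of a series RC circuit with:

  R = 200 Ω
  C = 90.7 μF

Step 1 — Angular frequency: ω = 2π·f = 2π·400 = 2513 rad/s.
Step 2 — Component impedances:
  R: Z = R = 200 Ω
  C: Z = 1/(jωC) = -j/(ω·C) = 0 - j4.387 Ω
Step 3 — Series combination: Z_total = R + C = 200 - j4.387 Ω = 200∠-1.3° Ω.

Z = 200 - j4.387 Ω = 200∠-1.3° Ω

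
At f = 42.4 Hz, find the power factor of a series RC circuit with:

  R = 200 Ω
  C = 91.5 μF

Step 1 — Angular frequency: ω = 2π·f = 2π·42.4 = 266.4 rad/s.
Step 2 — Component impedances:
  R: Z = R = 200 Ω
  C: Z = 1/(jωC) = -j/(ω·C) = 0 - j41.02 Ω
Step 3 — Series combination: Z_total = R + C = 200 - j41.02 Ω = 204.2∠-11.6° Ω.
Step 4 — Power factor: PF = cos(φ) = Re(Z)/|Z| = 200/204.16 = 0.9796.
Step 5 — Type: Im(Z) = -41.02 ⇒ leading (phase φ = -11.6°).

PF = 0.9796 (leading, φ = -11.6°)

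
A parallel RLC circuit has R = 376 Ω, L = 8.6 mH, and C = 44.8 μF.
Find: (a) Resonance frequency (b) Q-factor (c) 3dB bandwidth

Step 1 — Resonance: ω₀ = 1/√(LC) = 1/√(0.0086·4.48e-05) = 1611 rad/s.
Step 2 — f₀ = ω₀/(2π) = 256.4 Hz.
Step 3 — Parallel Q: Q = R/(ω₀L) = 376/(1611·0.0086) = 27.14.
Step 4 — Bandwidth: Δω = ω₀/Q = 59.37 rad/s; BW = Δω/(2π) = 9.448 Hz.

(a) f₀ = 256.4 Hz  (b) Q = 27.14  (c) BW = 9.448 Hz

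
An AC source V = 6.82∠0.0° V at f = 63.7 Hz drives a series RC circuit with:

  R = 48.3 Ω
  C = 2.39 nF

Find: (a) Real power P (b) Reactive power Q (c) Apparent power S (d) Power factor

Step 1 — Angular frequency: ω = 2π·f = 2π·63.7 = 400.2 rad/s.
Step 2 — Component impedances:
  R: Z = R = 48.3 Ω
  C: Z = 1/(jωC) = -j/(ω·C) = 0 - j1.045e+06 Ω
Step 3 — Series combination: Z_total = R + C = 48.3 - j1.045e+06 Ω = 1.045e+06∠-90.0° Ω.
Step 4 — Source phasor: V = 6.82∠0.0° V = 6.82 V.
Step 5 — Current: I = V / Z = 3.014e-10 + j6.524e-06 A = 6.524e-06∠90.0° A.
Step 6 — Complex power: S = V·I* = 2.056e-09 - j4.449e-05 VA.
Step 7 — Real power: P = Re(S) = 2.056e-09 W.
Step 8 — Reactive power: Q = Im(S) = -4.449e-05 VAR.
Step 9 — Apparent power: |S| = 4.449e-05 VA.
Step 10 — Power factor: PF = P/|S| = 4.62e-05 (leading).

(a) P = 2.056e-09 W  (b) Q = -4.449e-05 VAR  (c) S = 4.449e-05 VA  (d) PF = 4.62e-05 (leading)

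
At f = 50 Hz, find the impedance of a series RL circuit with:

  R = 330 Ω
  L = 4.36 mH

Step 1 — Angular frequency: ω = 2π·f = 2π·50 = 314.2 rad/s.
Step 2 — Component impedances:
  R: Z = R = 330 Ω
  L: Z = jωL = j·314.2·0.00436 = 0 + j1.37 Ω
Step 3 — Series combination: Z_total = R + L = 330 + j1.37 Ω = 330∠0.2° Ω.

Z = 330 + j1.37 Ω = 330∠0.2° Ω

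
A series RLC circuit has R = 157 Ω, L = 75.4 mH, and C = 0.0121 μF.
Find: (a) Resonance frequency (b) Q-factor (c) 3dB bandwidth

Step 1 — Resonance: ω₀ = 1/√(LC) = 1/√(0.0754·1.21e-08) = 3.311e+04 rad/s.
Step 2 — f₀ = ω₀/(2π) = 5269 Hz.
Step 3 — Series Q: Q = ω₀L/R = 3.311e+04·0.0754/157 = 15.9.
Step 4 — Bandwidth: Δω = ω₀/Q = 2082 rad/s; BW = Δω/(2π) = 331.4 Hz.

(a) f₀ = 5269 Hz  (b) Q = 15.9  (c) BW = 331.4 Hz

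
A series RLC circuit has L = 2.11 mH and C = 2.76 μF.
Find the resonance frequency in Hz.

Step 1 — Resonance condition Im(Z)=0 gives ω₀ = 1/√(LC).
Step 2 — ω₀ = 1/√(0.00211·2.76e-06) = 1.31e+04 rad/s.
Step 3 — f₀ = ω₀/(2π) = 2086 Hz.

f₀ = 2086 Hz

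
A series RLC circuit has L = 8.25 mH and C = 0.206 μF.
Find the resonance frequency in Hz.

Step 1 — Resonance condition Im(Z)=0 gives ω₀ = 1/√(LC).
Step 2 — ω₀ = 1/√(0.00825·2.06e-07) = 2.426e+04 rad/s.
Step 3 — f₀ = ω₀/(2π) = 3861 Hz.

f₀ = 3861 Hz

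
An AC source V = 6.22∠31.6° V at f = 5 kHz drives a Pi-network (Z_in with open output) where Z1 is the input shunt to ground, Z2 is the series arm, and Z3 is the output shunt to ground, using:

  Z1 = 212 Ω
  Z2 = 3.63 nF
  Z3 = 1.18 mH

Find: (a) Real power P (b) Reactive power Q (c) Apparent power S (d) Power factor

Step 1 — Angular frequency: ω = 2π·f = 2π·5000 = 3.142e+04 rad/s.
Step 2 — Component impedances:
  Z1: Z = R = 212 Ω
  Z2: Z = 1/(jωC) = -j/(ω·C) = 0 - j8769 Ω
  Z3: Z = jωL = j·3.142e+04·0.00118 = 0 + j37.07 Ω
Step 3 — With open output, the series arm Z2 and the output shunt Z3 appear in series to ground: Z2 + Z3 = 0 - j8732 Ω.
Step 4 — Parallel with input shunt Z1: Z_in = Z1 || (Z2 + Z3) = 211.9 - j5.144 Ω = 211.9∠-1.4° Ω.
Step 5 — Source phasor: V = 6.22∠31.6° V = 5.298 + j3.259 V.
Step 6 — Current: I = V / Z = 0.02462 + j0.01598 A = 0.02935∠33.0° A.
Step 7 — Complex power: S = V·I* = 0.1825 - j0.004431 VA.
Step 8 — Real power: P = Re(S) = 0.1825 W.
Step 9 — Reactive power: Q = Im(S) = -0.004431 VAR.
Step 10 — Apparent power: |S| = 0.1825 VA.
Step 11 — Power factor: PF = P/|S| = 0.9997 (leading).

(a) P = 0.1825 W  (b) Q = -0.004431 VAR  (c) S = 0.1825 VA  (d) PF = 0.9997 (leading)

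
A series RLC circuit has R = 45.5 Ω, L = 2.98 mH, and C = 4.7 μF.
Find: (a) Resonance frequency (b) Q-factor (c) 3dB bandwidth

Step 1 — Resonance: ω₀ = 1/√(LC) = 1/√(0.00298·4.7e-06) = 8450 rad/s.
Step 2 — f₀ = ω₀/(2π) = 1345 Hz.
Step 3 — Series Q: Q = ω₀L/R = 8450·0.00298/45.5 = 0.5534.
Step 4 — Bandwidth: Δω = ω₀/Q = 1.527e+04 rad/s; BW = Δω/(2π) = 2430 Hz.

(a) f₀ = 1345 Hz  (b) Q = 0.5534  (c) BW = 2430 Hz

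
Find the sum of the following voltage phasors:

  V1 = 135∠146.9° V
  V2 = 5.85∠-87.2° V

Step 1 — Convert each phasor to rectangular form:
  V1 = 135·(cos(146.9°) + j·sin(146.9°)) = -113.1 + j73.72 V
  V2 = 5.85·(cos(-87.2°) + j·sin(-87.2°)) = 0.2858 - j5.843 V
Step 2 — Sum components: V_total = -112.8 + j67.88 V.
Step 3 — Convert to polar: |V_total| = 131.7 V, ∠V_total = 149.0°.

V_total = 131.7∠149.0° V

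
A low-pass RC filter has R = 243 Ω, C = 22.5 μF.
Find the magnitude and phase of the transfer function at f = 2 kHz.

Step 1 — Angular frequency: ω = 2π·2000 = 1.257e+04 rad/s.
Step 2 — Transfer function: H(jω) = 1/(1 + jωRC).
Step 3 — Denominator: 1 + jωRC = 1 + j·1.257e+04·243·2.25e-05 = 1 + j68.71.
Step 4 — H = 0.0002118 - j0.01455.
Step 5 — Magnitude: |H| = 0.01455 (-36.7 dB); phase: φ = -89.2°.

|H| = 0.01455 (-36.7 dB), φ = -89.2°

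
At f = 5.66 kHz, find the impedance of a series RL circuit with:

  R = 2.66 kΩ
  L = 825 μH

Step 1 — Angular frequency: ω = 2π·f = 2π·5660 = 3.556e+04 rad/s.
Step 2 — Component impedances:
  R: Z = R = 2660 Ω
  L: Z = jωL = j·3.556e+04·0.000825 = 0 + j29.34 Ω
Step 3 — Series combination: Z_total = R + L = 2660 + j29.34 Ω = 2660∠0.6° Ω.

Z = 2660 + j29.34 Ω = 2660∠0.6° Ω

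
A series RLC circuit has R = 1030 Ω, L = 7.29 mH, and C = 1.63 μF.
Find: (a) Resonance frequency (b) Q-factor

Step 1 — Resonance condition Im(Z)=0 gives ω₀ = 1/√(LC).
Step 2 — ω₀ = 1/√(0.00729·1.63e-06) = 9174 rad/s.
Step 3 — f₀ = ω₀/(2π) = 1460 Hz.
Step 4 — Series Q: Q = ω₀L/R = 9174·0.00729/1030 = 0.06493.

(a) f₀ = 1460 Hz  (b) Q = 0.06493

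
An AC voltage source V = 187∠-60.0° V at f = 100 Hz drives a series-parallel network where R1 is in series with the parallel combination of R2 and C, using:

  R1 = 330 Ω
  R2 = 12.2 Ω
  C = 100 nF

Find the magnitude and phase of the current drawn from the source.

Step 1 — Angular frequency: ω = 2π·f = 2π·100 = 628.3 rad/s.
Step 2 — Component impedances:
  R1: Z = R = 330 Ω
  R2: Z = R = 12.2 Ω
  C: Z = 1/(jωC) = -j/(ω·C) = 0 - j1.592e+04 Ω
Step 3 — Parallel branch: R2 || C = 1/(1/R2 + 1/C) = 12.2 - j0.009352 Ω.
Step 4 — Series with R1: Z_total = R1 + (R2 || C) = 342.2 - j0.009352 Ω = 342.2∠-0.0° Ω.
Step 5 — Source phasor: V = 187∠-60.0° V = 93.5 - j161.9 V.
Step 6 — Ohm's law: I = V / Z_total = (93.5 - j161.9) / (342.2 - j0.009352) = 0.2732 - j0.4732 A.
Step 7 — Convert to polar: |I| = 0.5465 A, ∠I = -60.0°.

I = 0.5465∠-60.0° A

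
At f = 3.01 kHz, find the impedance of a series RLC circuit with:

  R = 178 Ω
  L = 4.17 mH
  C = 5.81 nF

Step 1 — Angular frequency: ω = 2π·f = 2π·3010 = 1.891e+04 rad/s.
Step 2 — Component impedances:
  R: Z = R = 178 Ω
  L: Z = jωL = j·1.891e+04·0.00417 = 0 + j78.86 Ω
  C: Z = 1/(jωC) = -j/(ω·C) = 0 - j9101 Ω
Step 3 — Series combination: Z_total = R + L + C = 178 - j9022 Ω = 9024∠-88.9° Ω.

Z = 178 - j9022 Ω = 9024∠-88.9° Ω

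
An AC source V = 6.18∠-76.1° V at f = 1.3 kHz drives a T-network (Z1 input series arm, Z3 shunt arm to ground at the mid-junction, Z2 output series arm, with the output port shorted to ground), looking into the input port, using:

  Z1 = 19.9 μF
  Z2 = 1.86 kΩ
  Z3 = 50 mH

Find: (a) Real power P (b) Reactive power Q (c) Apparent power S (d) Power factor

Step 1 — Angular frequency: ω = 2π·f = 2π·1300 = 8168 rad/s.
Step 2 — Component impedances:
  Z1: Z = 1/(jωC) = -j/(ω·C) = 0 - j6.152 Ω
  Z2: Z = R = 1860 Ω
  Z3: Z = jωL = j·8168·0.05 = 0 + j408.4 Ω
Step 3 — With the output port shorted to ground, the output series arm Z2 runs from the junction to ground; the shunt arm Z3 also runs from the junction to ground. They appear in parallel: Z3 || Z2 = 85.55 + j389.6 Ω.
Step 4 — Series with input arm Z1: Z_in = Z1 + (Z3 || Z2) = 85.55 + j383.5 Ω = 392.9∠77.4° Ω.
Step 5 — Source phasor: V = 6.18∠-76.1° V = 1.485 - j5.999 V.
Step 6 — Current: I = V / Z = -0.01408 - j0.007013 A = 0.01573∠-153.5° A.
Step 7 — Complex power: S = V·I* = 0.02117 + j0.09487 VA.
Step 8 — Real power: P = Re(S) = 0.02117 W.
Step 9 — Reactive power: Q = Im(S) = 0.09487 VAR.
Step 10 — Apparent power: |S| = 0.09721 VA.
Step 11 — Power factor: PF = P/|S| = 0.2177 (lagging).

(a) P = 0.02117 W  (b) Q = 0.09487 VAR  (c) S = 0.09721 VA  (d) PF = 0.2177 (lagging)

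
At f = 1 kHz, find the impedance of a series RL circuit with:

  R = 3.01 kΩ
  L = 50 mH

Step 1 — Angular frequency: ω = 2π·f = 2π·1000 = 6283 rad/s.
Step 2 — Component impedances:
  R: Z = R = 3010 Ω
  L: Z = jωL = j·6283·0.05 = 0 + j314.2 Ω
Step 3 — Series combination: Z_total = R + L = 3010 + j314.2 Ω = 3026∠6.0° Ω.

Z = 3010 + j314.2 Ω = 3026∠6.0° Ω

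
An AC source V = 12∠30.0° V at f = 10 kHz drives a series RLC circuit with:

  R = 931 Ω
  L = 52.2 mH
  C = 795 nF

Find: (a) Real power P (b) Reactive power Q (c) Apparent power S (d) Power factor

Step 1 — Angular frequency: ω = 2π·f = 2π·1e+04 = 6.283e+04 rad/s.
Step 2 — Component impedances:
  R: Z = R = 931 Ω
  L: Z = jωL = j·6.283e+04·0.0522 = 0 + j3280 Ω
  C: Z = 1/(jωC) = -j/(ω·C) = 0 - j20.02 Ω
Step 3 — Series combination: Z_total = R + L + C = 931 + j3260 Ω = 3390∠74.1° Ω.
Step 4 — Source phasor: V = 12∠30.0° V = 10.39 + j6 V.
Step 5 — Current: I = V / Z = 0.002544 - j0.002462 A = 0.00354∠-44.1° A.
Step 6 — Complex power: S = V·I* = 0.01166 + j0.04084 VA.
Step 7 — Real power: P = Re(S) = 0.01166 W.
Step 8 — Reactive power: Q = Im(S) = 0.04084 VAR.
Step 9 — Apparent power: |S| = 0.04248 VA.
Step 10 — Power factor: PF = P/|S| = 0.2746 (lagging).

(a) P = 0.01166 W  (b) Q = 0.04084 VAR  (c) S = 0.04248 VA  (d) PF = 0.2746 (lagging)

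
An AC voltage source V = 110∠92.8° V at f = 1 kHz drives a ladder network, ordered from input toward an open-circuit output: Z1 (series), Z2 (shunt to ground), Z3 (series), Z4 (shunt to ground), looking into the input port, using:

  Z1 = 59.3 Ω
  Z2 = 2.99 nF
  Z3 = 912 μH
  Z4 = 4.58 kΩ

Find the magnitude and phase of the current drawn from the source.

Step 1 — Angular frequency: ω = 2π·f = 2π·1000 = 6283 rad/s.
Step 2 — Component impedances:
  Z1: Z = R = 59.3 Ω
  Z2: Z = 1/(jωC) = -j/(ω·C) = 0 - j5.323e+04 Ω
  Z3: Z = jωL = j·6283·0.000912 = 0 + j5.73 Ω
  Z4: Z = R = 4580 Ω
Step 3 — Ladder network (open output): work backward from the far end, alternating series and parallel combinations. Z_in = 4607 - j385.6 Ω = 4623∠-4.8° Ω.
Step 4 — Source phasor: V = 110∠92.8° V = -5.373 + j109.9 V.
Step 5 — Ohm's law: I = V / Z_total = (-5.373 + j109.9) / (4607 - j385.6) = -0.003141 + j0.02359 A.
Step 6 — Convert to polar: |I| = 0.0238 A, ∠I = 97.6°.

I = 0.0238∠97.6° A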